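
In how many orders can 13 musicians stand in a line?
13! = 6227020800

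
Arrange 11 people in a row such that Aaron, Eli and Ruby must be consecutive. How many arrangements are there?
Treat the 3 as one block: (11-3+1)! × 3! = 362880 × 6 = 2177280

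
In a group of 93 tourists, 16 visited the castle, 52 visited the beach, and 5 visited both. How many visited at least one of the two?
|A∪B| = |A| + |B| - |A∩B| = 16 + 52 - 5 = 63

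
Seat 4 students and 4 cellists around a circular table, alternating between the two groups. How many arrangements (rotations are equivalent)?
Fix one of the students: (4-1)! ways for the remaining students, × 4! ways for the cellists = 6 × 24 = 144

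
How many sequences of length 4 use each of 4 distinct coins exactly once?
4! = 24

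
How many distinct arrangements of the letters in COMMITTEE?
9! / (1! × 1! × 2! × 1! × 2! × 2!) = 45360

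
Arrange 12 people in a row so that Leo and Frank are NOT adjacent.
Total - adjacent = 12! - (12-1)!×2 = 479001600 - 79833600 = 399168000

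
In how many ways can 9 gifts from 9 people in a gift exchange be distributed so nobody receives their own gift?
!9 = Σ_{j=0}^{9} (-1)^j·9!/j! = 362880 - 362880 + 181440 - 60480 + 15120 - 3024 + 504 - 72 + 9 - 1 = 133496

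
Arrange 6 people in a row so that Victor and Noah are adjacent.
Treat as block: (6-1)! × 2! = 120 × 2 = 240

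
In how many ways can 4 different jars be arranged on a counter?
4! = 24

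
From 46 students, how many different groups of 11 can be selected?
C(46,11) = 46!/(11!×35!) = 13340783196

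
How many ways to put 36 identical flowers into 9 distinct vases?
C(36+9-1, 9-1) = C(44, 8) = 177232627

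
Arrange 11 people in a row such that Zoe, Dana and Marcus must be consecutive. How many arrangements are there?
Treat the 3 as one block: (11-3+1)! × 3! = 362880 × 6 = 2177280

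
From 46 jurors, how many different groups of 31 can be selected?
C(46,31) = 46!/(31!×15!) = 511738760544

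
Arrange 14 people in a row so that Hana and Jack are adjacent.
Treat as block: (14-1)! × 2! = 6227020800 × 2 = 12454041600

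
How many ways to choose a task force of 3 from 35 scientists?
C(35,3) = 35!/(3!×32!) = 6545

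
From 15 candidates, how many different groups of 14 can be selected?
C(15,14) = 15!/(14!×1!) = 15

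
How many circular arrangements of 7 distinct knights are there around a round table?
Circular: fix one position, arrange the rest. (7-1)! = 720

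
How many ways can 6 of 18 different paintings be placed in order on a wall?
P(18,6) = 18!/(18-6)! = 13366080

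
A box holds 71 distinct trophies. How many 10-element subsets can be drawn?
C(71,10) = 71!/(10!×61!) = 461738052776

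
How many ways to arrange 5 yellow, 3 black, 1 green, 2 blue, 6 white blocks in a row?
17! / (5! × 3! × 1! × 2! × 6!) = 343062720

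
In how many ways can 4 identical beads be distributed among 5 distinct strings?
C(4+5-1, 5-1) = C(8, 4) = 70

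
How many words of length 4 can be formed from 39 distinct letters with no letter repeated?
P(39,4) = 39!/(39-4)! = 1974024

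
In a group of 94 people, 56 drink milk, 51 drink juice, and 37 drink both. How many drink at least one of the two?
|A∪B| = |A| + |B| - |A∩B| = 56 + 51 - 37 = 70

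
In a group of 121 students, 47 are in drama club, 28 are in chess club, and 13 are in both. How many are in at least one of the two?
|A∪B| = |A| + |B| - |A∩B| = 47 + 28 - 13 = 62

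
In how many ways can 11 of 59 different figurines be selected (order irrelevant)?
C(59,11) = 59!/(11!×48!) = 279871768995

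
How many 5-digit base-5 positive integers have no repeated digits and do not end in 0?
Last digit: 4 nonzero choices. First digit: 3 (nonzero, ≠last). Middle 3: P(3,3) = 6. Total = 72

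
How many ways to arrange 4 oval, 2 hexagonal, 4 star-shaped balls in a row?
10! / (4! × 2! × 4!) = 3150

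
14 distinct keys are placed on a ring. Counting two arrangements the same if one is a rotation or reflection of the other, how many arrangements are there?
(14-1)!/2 = 6227020800/2 = 3113510400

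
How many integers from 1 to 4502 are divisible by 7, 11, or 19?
⌊4502/7⌋+⌊4502/11⌋+⌊4502/19⌋ - ⌊4502/77⌋-⌊4502/133⌋-⌊4502/209⌋ + ⌊4502/1463⌋ = 643+409+236 - 58-33-21 + 3 = 1179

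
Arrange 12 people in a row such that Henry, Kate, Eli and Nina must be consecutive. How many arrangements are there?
Treat the 4 as one block: (12-4+1)! × 4! = 362880 × 24 = 8709120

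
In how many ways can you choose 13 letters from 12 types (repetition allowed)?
C(13+12-1, 12-1) = C(24, 11) = 2496144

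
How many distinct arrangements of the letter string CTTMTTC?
7! / (1! × 4! × 2!) = 105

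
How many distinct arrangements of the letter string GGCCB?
5! / (1! × 2! × 2!) = 30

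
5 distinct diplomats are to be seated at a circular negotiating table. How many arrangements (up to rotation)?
Circular: fix one position, arrange the rest. (5-1)! = 24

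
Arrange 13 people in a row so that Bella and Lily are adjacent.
Treat as block: (13-1)! × 2! = 479001600 × 2 = 958003200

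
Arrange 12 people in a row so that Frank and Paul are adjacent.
Treat as block: (12-1)! × 2! = 39916800 × 2 = 79833600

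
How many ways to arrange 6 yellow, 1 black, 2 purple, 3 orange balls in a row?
12! / (6! × 1! × 2! × 3!) = 55440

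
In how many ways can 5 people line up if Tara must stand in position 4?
Fix one position: (5-1)! = 24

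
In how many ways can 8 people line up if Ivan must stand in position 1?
Fix one position: (8-1)! = 5040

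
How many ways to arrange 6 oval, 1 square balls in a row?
7! / (6! × 1!) = 7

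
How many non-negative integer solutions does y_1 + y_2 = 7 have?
C(7+2-1, 2-1) = C(8, 1) = 8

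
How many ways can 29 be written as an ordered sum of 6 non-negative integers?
C(29+6-1, 6-1) = C(34, 5) = 278256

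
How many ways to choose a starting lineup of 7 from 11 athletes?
C(11,7) = 11!/(7!×4!) = 330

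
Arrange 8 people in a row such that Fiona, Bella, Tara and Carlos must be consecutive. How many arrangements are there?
Treat the 4 as one block: (8-4+1)! × 4! = 120 × 24 = 2880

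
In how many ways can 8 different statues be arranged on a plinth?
8! = 40320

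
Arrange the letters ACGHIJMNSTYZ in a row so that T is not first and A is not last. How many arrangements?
By inclusion-exclusion: 12! - 2×(12-1)! + (12-2)! = 479001600 - 79833600 + 3628800 = 402796800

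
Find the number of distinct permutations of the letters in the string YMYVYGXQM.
9! / (2! × 1! × 3! × 1! × 1! × 1!) = 30240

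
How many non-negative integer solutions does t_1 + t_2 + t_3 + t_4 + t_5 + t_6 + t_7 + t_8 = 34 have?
C(34+8-1, 8-1) = C(41, 7) = 22481940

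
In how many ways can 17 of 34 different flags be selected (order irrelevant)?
C(34,17) = 34!/(17!×17!) = 2333606220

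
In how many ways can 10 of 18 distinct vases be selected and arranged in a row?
P(18,10) = 18!/(18-10)! = 158789030400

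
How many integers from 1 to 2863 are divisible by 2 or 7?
⌊2863/2⌋ + ⌊2863/7⌋ - ⌊2863/14⌋ = 1431 + 409 - 204 = 1636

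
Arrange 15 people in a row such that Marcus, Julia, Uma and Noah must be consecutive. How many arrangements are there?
Treat the 4 as one block: (15-4+1)! × 4! = 479001600 × 24 = 11496038400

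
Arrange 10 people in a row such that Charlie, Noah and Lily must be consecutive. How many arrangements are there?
Treat the 3 as one block: (10-3+1)! × 3! = 40320 × 6 = 241920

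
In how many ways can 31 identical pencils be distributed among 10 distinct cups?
C(31+10-1, 10-1) = C(40, 9) = 273438880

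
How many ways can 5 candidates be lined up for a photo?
5! = 120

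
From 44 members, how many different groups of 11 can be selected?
C(44,11) = 44!/(11!×33!) = 7669339132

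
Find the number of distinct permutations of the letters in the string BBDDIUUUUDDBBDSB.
16! / (1! × 5! × 5! × 4! × 1!) = 60540480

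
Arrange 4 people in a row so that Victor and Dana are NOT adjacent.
Total - adjacent = 4! - (4-1)!×2 = 24 - 12 = 12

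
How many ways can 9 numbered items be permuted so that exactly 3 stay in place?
Choose the 3 fixed points C(9,3) = 84, derange the rest: !6 = Σ_{j=0}^{6} (-1)^j·6!/j! = 720 - 720 + 360 - 120 + 30 - 6 + 1 = 265. Product = 84 × 265 = 22260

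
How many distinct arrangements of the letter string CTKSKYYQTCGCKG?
14! / (1! × 3! × 3! × 2! × 2! × 1! × 2!) = 302702400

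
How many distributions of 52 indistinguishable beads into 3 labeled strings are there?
C(52+3-1, 3-1) = C(54, 2) = 1431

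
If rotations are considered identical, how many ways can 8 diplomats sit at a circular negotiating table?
Circular: fix one position, arrange the rest. (8-1)! = 5040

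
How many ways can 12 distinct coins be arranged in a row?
12! = 479001600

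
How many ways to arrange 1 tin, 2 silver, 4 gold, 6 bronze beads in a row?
13! / (1! × 2! × 4! × 6!) = 180180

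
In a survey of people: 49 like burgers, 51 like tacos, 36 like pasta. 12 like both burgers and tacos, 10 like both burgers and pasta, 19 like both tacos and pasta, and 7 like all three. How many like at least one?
|A∪B∪C| = 49+51+36-12-10-19+7 = 102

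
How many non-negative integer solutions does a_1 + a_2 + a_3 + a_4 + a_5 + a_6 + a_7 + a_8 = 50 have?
C(50+8-1, 8-1) = C(57, 7) = 264385836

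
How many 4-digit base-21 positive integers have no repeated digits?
First digit: 20 choices (nonzero). Then descending: 20 × 20 × 19 × 18 = 136800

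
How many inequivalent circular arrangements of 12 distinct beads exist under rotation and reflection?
(12-1)!/2 = 39916800/2 = 19958400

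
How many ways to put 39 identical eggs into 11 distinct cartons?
C(39+11-1, 11-1) = C(49, 10) = 8217822536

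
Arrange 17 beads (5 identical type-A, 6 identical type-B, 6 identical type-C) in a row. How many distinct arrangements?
17! / (5! × 6! × 6!) = 5717712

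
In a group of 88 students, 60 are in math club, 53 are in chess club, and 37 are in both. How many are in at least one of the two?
|A∪B| = |A| + |B| - |A∩B| = 60 + 53 - 37 = 76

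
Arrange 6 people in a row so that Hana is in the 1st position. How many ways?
Fix one position: (6-1)! = 120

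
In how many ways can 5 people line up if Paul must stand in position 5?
Fix one position: (5-1)! = 24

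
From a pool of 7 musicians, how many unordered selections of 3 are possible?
C(7,3) = 7!/(3!×4!) = 35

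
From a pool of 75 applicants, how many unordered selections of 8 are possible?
C(75,8) = 75!/(8!×67!) = 16871053725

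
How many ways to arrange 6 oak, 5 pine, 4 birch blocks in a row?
15! / (6! × 5! × 4!) = 630630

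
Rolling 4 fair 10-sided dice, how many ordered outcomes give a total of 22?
Coefficient of x^22 in (x + x² + ... + x^10)^4. By inclusion-exclusion on dice exceeding 10: Σ_j (-1)^j C(4,j)·C(22-1-10j, 3) = C(4,0)·C(21,3) - C(4,1)·C(11,3) = 1·1330 - 4·165 = 670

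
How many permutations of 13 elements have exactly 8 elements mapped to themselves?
Choose the 8 fixed points C(13,8) = 1287, derange the rest: !5 = Σ_{j=0}^{5} (-1)^j·5!/j! = 120 - 120 + 60 - 20 + 5 - 1 = 44. Product = 1287 × 44 = 56628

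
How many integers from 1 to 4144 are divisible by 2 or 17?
⌊4144/2⌋ + ⌊4144/17⌋ - ⌊4144/34⌋ = 2072 + 243 - 121 = 2194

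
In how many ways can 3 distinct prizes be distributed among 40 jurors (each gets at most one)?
P(40,3) = 40!/(40-3)! = 59280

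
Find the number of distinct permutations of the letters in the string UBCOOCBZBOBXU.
13! / (2! × 1! × 2! × 4! × 1! × 3!) = 10810800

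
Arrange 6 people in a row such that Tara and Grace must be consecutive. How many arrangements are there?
Treat the 2 as one block: (6-2+1)! × 2! = 120 × 2 = 240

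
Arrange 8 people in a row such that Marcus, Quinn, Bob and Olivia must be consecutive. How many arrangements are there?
Treat the 4 as one block: (8-4+1)! × 4! = 120 × 24 = 2880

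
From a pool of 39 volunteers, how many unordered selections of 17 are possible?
C(39,17) = 39!/(17!×22!) = 51021117810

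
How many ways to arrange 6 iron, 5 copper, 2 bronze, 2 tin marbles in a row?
15! / (6! × 5! × 2! × 2!) = 3783780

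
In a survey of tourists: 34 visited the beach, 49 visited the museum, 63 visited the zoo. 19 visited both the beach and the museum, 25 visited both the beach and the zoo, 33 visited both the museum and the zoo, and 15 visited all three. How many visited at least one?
|A∪B∪C| = 34+49+63-19-25-33+15 = 84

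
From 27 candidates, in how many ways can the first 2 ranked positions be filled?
P(27,2) = 27!/(27-2)! = 702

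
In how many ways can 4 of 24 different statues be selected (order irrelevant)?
C(24,4) = 24!/(4!×20!) = 10626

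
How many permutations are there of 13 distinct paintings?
13! = 6227020800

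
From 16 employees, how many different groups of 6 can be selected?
C(16,6) = 16!/(6!×10!) = 8008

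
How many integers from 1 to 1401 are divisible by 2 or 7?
⌊1401/2⌋ + ⌊1401/7⌋ - ⌊1401/14⌋ = 700 + 200 - 100 = 800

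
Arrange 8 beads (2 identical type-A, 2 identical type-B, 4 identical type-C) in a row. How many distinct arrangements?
8! / (2! × 2! × 4!) = 420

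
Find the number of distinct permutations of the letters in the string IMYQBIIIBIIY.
12! / (1! × 1! × 2! × 2! × 6!) = 166320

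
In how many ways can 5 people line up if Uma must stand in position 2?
Fix one position: (5-1)! = 24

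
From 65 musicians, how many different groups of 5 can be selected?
C(65,5) = 65!/(5!×60!) = 8259888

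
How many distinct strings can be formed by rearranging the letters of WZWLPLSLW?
9! / (1! × 1! × 3! × 3! × 1!) = 10080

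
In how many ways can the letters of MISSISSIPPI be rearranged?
11! / (1! × 4! × 4! × 2!) = 34650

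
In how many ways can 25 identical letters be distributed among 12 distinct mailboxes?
C(25+12-1, 12-1) = C(36, 11) = 600805296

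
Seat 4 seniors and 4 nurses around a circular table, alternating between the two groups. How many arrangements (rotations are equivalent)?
Fix one of the seniors: (4-1)! ways for the remaining seniors, × 4! ways for the nurses = 6 × 24 = 144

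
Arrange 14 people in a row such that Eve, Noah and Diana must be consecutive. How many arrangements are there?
Treat the 3 as one block: (14-3+1)! × 3! = 479001600 × 6 = 2874009600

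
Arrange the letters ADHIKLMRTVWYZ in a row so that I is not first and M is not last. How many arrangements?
By inclusion-exclusion: 13! - 2×(13-1)! + (13-2)! = 6227020800 - 958003200 + 39916800 = 5308934400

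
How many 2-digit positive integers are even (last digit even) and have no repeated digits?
Last∈{0,2,4,6,8}. Last=0: 9. Last nonzero: 4×8×P(8,0) = 32. Total = 41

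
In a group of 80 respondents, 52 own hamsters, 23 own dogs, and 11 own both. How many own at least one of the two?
|A∪B| = |A| + |B| - |A∩B| = 52 + 23 - 11 = 64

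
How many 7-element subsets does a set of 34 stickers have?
C(34,7) = 34!/(7!×27!) = 5379616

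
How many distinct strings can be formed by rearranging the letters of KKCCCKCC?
8! / (5! × 3!) = 56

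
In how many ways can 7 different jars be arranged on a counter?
7! = 5040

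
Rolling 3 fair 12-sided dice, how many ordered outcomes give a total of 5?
Coefficient of x^5 in (x + x² + ... + x^12)^3. By inclusion-exclusion on dice exceeding 12: Σ_j (-1)^j C(3,j)·C(5-1-12j, 2) = C(3,0)·C(4,2) = 1·6 = 6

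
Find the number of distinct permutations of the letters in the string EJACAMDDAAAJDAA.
15! / (3! × 1! × 2! × 1! × 7! × 1!) = 21621600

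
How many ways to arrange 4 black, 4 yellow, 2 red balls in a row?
10! / (4! × 4! × 2!) = 3150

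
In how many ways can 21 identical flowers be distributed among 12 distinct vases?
C(21+12-1, 12-1) = C(32, 11) = 129024480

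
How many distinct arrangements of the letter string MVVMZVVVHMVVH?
13! / (3! × 2! × 1! × 7!) = 102960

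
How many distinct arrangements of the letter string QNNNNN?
6! / (1! × 5!) = 6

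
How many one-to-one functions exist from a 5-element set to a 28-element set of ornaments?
P(28,5) = 28!/(28-5)! = 11793600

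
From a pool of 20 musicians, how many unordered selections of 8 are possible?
C(20,8) = 20!/(8!×12!) = 125970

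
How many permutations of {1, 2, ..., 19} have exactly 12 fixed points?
Choose the 12 fixed points C(19,12) = 50388, derange the rest: !7 = Σ_{j=0}^{7} (-1)^j·7!/j! = 5040 - 5040 + 2520 - 840 + 210 - 42 + 7 - 1 = 1854. Product = 50388 × 1854 = 93419352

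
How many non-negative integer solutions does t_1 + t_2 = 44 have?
C(44+2-1, 2-1) = C(45, 1) = 45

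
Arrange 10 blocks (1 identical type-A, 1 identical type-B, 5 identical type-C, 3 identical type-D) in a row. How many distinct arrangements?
10! / (1! × 1! × 5! × 3!) = 5040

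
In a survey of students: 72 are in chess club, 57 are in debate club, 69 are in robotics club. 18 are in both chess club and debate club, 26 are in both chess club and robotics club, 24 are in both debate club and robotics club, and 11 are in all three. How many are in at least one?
|A∪B∪C| = 72+57+69-18-26-24+11 = 141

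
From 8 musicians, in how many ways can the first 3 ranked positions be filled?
P(8,3) = 8!/(8-3)! = 336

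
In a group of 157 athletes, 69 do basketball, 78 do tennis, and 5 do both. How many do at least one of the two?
|A∪B| = |A| + |B| - |A∩B| = 69 + 78 - 5 = 142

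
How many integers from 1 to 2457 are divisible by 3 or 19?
⌊2457/3⌋ + ⌊2457/19⌋ - ⌊2457/57⌋ = 819 + 129 - 43 = 905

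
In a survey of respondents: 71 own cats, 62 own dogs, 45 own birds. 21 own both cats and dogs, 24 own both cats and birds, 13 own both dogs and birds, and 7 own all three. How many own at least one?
|A∪B∪C| = 71+62+45-21-24-13+7 = 127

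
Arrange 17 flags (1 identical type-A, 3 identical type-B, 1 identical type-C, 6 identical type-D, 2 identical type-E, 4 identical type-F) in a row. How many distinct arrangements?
17! / (1! × 3! × 1! × 6! × 2! × 4!) = 1715313600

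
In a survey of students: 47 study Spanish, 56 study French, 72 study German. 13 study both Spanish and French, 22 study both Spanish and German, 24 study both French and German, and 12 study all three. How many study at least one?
|A∪B∪C| = 47+56+72-13-22-24+12 = 128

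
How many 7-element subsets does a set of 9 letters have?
C(9,7) = 9!/(7!×2!) = 36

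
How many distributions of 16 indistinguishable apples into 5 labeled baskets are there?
C(16+5-1, 5-1) = C(20, 4) = 4845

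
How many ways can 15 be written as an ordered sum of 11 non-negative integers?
C(15+11-1, 11-1) = C(25, 10) = 3268760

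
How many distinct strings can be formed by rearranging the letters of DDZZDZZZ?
8! / (5! × 3!) = 56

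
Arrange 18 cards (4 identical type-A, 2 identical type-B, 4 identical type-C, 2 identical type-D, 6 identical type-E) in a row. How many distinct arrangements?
18! / (4! × 2! × 4! × 2! × 6!) = 3859455600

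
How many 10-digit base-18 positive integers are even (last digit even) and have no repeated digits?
Last∈{0,2,4,6,8,10,12,14,16}. Last=0: 8821612800. Last nonzero: 8×16×P(16,8) = 66421555200. Total = 75243168000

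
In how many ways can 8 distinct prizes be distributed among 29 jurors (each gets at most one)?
P(29,8) = 29!/(29-8)! = 173059286400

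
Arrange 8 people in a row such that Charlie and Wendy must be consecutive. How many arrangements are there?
Treat the 2 as one block: (8-2+1)! × 2! = 5040 × 2 = 10080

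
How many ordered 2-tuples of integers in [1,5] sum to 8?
Coefficient of x^8 in (x + x² + ... + x^5)^2. By inclusion-exclusion on dice exceeding 5: Σ_j (-1)^j C(2,j)·C(8-1-5j, 1) = C(2,0)·C(7,1) - C(2,1)·C(2,1) = 1·7 - 2·2 = 3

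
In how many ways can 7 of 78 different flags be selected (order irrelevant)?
C(78,7) = 78!/(7!×71!) = 2641902120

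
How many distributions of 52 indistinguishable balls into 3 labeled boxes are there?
C(52+3-1, 3-1) = C(54, 2) = 1431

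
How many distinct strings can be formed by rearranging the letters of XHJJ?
4! / (2! × 1! × 1!) = 12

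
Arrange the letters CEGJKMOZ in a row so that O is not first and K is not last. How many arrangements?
By inclusion-exclusion: 8! - 2×(8-1)! + (8-2)! = 40320 - 10080 + 720 = 30960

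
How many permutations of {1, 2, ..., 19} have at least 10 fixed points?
Exactly j fixed points: C(19,j)·!(19-j); sum over j ≥ 10 (derangement numbers via !m = (m-1)·(!(m-1) + !(m-2)): !0..!9 = 1, 0, 1, 2, 9, 44, 265, 1854, 14833, 133496). Σ_{j=10}^{19} C(19,j)·!(19-j) = C(19,10)·!9 + C(19,11)·!8 + C(19,12)·!7 + C(19,13)·!6 + C(19,14)·!5 + C(19,15)·!4 + C(19,16)·!3 + C(19,17)·!2 + C(19,18)·!1 + C(19,19)·!0 = 92378·133496 + 75582·14833 + 50388·1854 + 27132·265 + 11628·44 + 3876·9 + 969·2 + 171·1 + 19·0 + 1·1 = 13554359252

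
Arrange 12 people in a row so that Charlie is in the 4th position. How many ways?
Fix one position: (12-1)! = 39916800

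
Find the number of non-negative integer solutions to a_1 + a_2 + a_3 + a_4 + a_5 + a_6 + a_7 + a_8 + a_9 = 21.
C(21+9-1, 9-1) = C(29, 8) = 4292145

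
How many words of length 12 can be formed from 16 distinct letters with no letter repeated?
P(16,12) = 16!/(16-12)! = 871782912000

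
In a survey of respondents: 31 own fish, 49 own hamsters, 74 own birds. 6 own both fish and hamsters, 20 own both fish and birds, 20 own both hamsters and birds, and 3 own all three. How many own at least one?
|A∪B∪C| = 31+49+74-6-20-20+3 = 111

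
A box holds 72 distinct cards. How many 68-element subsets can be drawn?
C(72,68) = 72!/(68!×4!) = 1028790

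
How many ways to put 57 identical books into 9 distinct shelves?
C(57+9-1, 9-1) = C(65, 8) = 5047381560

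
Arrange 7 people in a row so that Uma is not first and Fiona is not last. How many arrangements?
By inclusion-exclusion: 7! - 2×(7-1)! + (7-2)! = 5040 - 1440 + 120 = 3720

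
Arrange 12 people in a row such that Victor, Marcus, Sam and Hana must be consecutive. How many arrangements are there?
Treat the 4 as one block: (12-4+1)! × 4! = 362880 × 24 = 8709120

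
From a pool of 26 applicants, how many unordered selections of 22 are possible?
C(26,22) = 26!/(22!×4!) = 14950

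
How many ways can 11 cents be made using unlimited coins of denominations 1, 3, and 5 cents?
Coefficient of x^11 in 1/(1-x^1) · 1/(1-x^3) · 1/(1-x^5). Case on j = number of 5-cent coins (j = 0..2); remainder r = 11 - 5j is made from {1,3} in ⌊r/3⌋+1 ways. r = 11, 6, 1 → 4 + 3 + 1 = 8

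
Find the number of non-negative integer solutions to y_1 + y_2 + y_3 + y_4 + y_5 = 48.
C(48+5-1, 5-1) = C(52, 4) = 270725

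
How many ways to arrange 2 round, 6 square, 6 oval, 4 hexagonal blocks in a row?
18! / (2! × 6! × 6! × 4!) = 257297040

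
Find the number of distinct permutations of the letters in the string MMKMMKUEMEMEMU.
14! / (7! × 2! × 3! × 2!) = 720720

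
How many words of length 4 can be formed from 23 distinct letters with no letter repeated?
P(23,4) = 23!/(23-4)! = 212520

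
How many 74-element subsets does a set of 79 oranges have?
C(79,74) = 79!/(74!×5!) = 22537515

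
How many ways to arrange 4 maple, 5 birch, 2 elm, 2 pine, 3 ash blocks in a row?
16! / (4! × 5! × 2! × 2! × 3!) = 302702400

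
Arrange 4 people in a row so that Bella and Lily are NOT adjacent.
Total - adjacent = 4! - (4-1)!×2 = 24 - 12 = 12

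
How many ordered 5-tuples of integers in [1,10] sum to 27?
Coefficient of x^27 in (x + x² + ... + x^10)^5. By inclusion-exclusion on dice exceeding 10: Σ_j (-1)^j C(5,j)·C(27-1-10j, 4) = C(5,0)·C(26,4) - C(5,1)·C(16,4) + C(5,2)·C(6,4) = 1·14950 - 5·1820 + 10·15 = 6000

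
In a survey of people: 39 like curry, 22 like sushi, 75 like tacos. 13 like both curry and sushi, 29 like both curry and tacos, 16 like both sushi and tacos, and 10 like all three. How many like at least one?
|A∪B∪C| = 39+22+75-13-29-16+10 = 88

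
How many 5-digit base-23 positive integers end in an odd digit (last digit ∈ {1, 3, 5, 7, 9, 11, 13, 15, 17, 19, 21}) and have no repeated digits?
Last∈{1,3,5,7,9,11,13,15,17,19,21}. Last=0: 0. Last nonzero: 11×21×P(21,3) = 1843380. Total = 1843380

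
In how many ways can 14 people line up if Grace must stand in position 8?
Fix one position: (14-1)! = 6227020800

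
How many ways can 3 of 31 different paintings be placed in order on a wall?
P(31,3) = 31!/(31-3)! = 26970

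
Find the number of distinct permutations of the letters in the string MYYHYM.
6! / (2! × 1! × 3!) = 60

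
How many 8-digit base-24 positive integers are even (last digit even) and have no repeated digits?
Last∈{0,2,4,6,8,10,12,14,16,18,20,22}. Last=0: 1235591280. Last nonzero: 11×22×P(22,6) = 13000569120. Total = 14236160400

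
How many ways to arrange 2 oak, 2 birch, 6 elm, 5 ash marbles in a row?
15! / (2! × 2! × 6! × 5!) = 3783780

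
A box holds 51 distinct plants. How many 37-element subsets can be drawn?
C(51,37) = 51!/(37!×14!) = 1292706174900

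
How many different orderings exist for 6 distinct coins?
6! = 720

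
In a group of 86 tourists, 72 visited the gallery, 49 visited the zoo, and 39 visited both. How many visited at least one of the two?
|A∪B| = |A| + |B| - |A∩B| = 72 + 49 - 39 = 82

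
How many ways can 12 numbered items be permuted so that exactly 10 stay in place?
Choose the 10 fixed points C(12,10) = 66, derange the rest: !2 = Σ_{j=0}^{2} (-1)^j·2!/j! = 2 - 2 + 1 = 1. Product = 66 × 1 = 66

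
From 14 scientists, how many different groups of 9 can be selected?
C(14,9) = 14!/(9!×5!) = 2002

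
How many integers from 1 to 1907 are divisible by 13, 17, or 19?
⌊1907/13⌋+⌊1907/17⌋+⌊1907/19⌋ - ⌊1907/221⌋-⌊1907/247⌋-⌊1907/323⌋ + ⌊1907/4199⌋ = 146+112+100 - 8-7-5 + 0 = 338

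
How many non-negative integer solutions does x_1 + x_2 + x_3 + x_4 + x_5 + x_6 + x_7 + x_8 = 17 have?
C(17+8-1, 8-1) = C(24, 7) = 346104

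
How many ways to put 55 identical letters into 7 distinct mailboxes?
C(55+7-1, 7-1) = C(61, 6) = 55525372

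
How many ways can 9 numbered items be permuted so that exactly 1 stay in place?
Choose the 1 fixed point C(9,1) = 9, derange the rest: !8 = Σ_{j=0}^{8} (-1)^j·8!/j! = 40320 - 40320 + 20160 - 6720 + 1680 - 336 + 56 - 8 + 1 = 14833. Product = 9 × 14833 = 133497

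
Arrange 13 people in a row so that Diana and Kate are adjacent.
Treat as block: (13-1)! × 2! = 479001600 × 2 = 958003200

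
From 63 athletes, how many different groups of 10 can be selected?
C(63,10) = 63!/(10!×53!) = 127805525001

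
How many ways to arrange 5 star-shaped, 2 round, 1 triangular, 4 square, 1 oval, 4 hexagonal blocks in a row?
17! / (5! × 2! × 1! × 4! × 1! × 4!) = 2572970400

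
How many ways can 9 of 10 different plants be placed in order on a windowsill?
P(10,9) = 10!/(10-9)! = 3628800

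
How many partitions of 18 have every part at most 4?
Let r_j(i) = number of partitions of i into parts ≤ j, for i = 0..18. r_1(i) = 1 for all i; r_j(i) = r_{j-1}(i) + r_j(i-j). Rows j = 2..4: ≤2: 1 1 2 2 3 3 4 4 5 5 6 6 7 7 8 8 9 9 10; ≤3: 1 1 2 3 4 5 7 8 10 12 14 16 19 21 24 27 30 33 37; ≤4: 1 1 2 3 5 6 9 11 15 18 23 27 34 39 47 54 64 72 84. r_4(18) = 84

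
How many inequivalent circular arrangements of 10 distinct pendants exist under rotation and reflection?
(10-1)!/2 = 362880/2 = 181440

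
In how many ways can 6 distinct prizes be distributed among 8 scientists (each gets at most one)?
P(8,6) = 8!/(8-6)! = 20160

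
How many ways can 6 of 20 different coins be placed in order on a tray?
P(20,6) = 20!/(20-6)! = 27907200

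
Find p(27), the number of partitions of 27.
Pentagonal recurrence p(n) = p(n-1) + p(n-2) - p(n-5) - p(n-7) + p(n-12) + p(n-15) - ... gives p(0..26) = 1, 1, 2, 3, 5, 7, 11, 15, 22, 30, 42, 56, 77, 101, 135, 176, 231, 297, 385, 490, 627, 792, 1002, 1255, 1575, 1958, 2436. p(27) = p(26) + p(25) - p(22) - p(20) + p(15) + p(12) - p(5) - p(1) = 2436 + 1958 - 1002 - 627 + 176 + 77 - 7 - 1 = 3010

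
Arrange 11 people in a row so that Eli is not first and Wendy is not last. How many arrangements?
By inclusion-exclusion: 11! - 2×(11-1)! + (11-2)! = 39916800 - 7257600 + 362880 = 33022080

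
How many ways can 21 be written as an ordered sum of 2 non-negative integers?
C(21+2-1, 2-1) = C(22, 1) = 22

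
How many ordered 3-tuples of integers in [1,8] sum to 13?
Coefficient of x^13 in (x + x² + ... + x^8)^3. By inclusion-exclusion on dice exceeding 8: Σ_j (-1)^j C(3,j)·C(13-1-8j, 2) = C(3,0)·C(12,2) - C(3,1)·C(4,2) = 1·66 - 3·6 = 48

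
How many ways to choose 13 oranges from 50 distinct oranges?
C(50,13) = 50!/(13!×37!) = 354860518600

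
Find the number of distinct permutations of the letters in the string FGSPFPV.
7! / (2! × 2! × 1! × 1! × 1!) = 1260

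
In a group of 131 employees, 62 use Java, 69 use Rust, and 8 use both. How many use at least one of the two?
|A∪B| = |A| + |B| - |A∩B| = 62 + 69 - 8 = 123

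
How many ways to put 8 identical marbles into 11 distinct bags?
C(8+11-1, 11-1) = C(18, 10) = 43758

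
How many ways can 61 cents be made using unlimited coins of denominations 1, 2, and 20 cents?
Coefficient of x^61 in 1/(1-x^1) · 1/(1-x^2) · 1/(1-x^20). Case on j = number of 20-cent coins (j = 0..3); remainder r = 61 - 20j is made from {1,2} in ⌊r/2⌋+1 ways. r = 61, 41, 21, 1 → 31 + 21 + 11 + 1 = 64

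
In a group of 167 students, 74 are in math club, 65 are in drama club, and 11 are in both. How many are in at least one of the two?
|A∪B| = |A| + |B| - |A∩B| = 74 + 65 - 11 = 128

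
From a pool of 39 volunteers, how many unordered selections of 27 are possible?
C(39,27) = 39!/(27!×12!) = 3910797436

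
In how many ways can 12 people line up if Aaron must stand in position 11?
Fix one position: (12-1)! = 39916800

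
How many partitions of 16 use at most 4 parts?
By conjugation, equals partitions of 16 into parts ≤ 4. Let r_j(i) = number of partitions of i into parts ≤ j, for i = 0..16. r_1(i) = 1 for all i; r_j(i) = r_{j-1}(i) + r_j(i-j). Rows j = 2..4: ≤2: 1 1 2 2 3 3 4 4 5 5 6 6 7 7 8 8 9; ≤3: 1 1 2 3 4 5 7 8 10 12 14 16 19 21 24 27 30; ≤4: 1 1 2 3 5 6 9 11 15 18 23 27 34 39 47 54 64. r_4(16) = 64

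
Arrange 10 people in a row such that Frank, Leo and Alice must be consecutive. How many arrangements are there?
Treat the 3 as one block: (10-3+1)! × 3! = 40320 × 6 = 241920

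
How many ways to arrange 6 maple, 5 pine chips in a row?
11! / (6! × 5!) = 462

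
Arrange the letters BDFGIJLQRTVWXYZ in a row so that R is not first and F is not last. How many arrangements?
By inclusion-exclusion: 15! - 2×(15-1)! + (15-2)! = 1307674368000 - 174356582400 + 6227020800 = 1139544806400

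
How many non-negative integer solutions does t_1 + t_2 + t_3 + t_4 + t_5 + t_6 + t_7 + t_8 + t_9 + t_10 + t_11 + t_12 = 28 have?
C(28+12-1, 12-1) = C(39, 11) = 1676056044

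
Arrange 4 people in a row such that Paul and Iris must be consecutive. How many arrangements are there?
Treat the 2 as one block: (4-2+1)! × 2! = 6 × 2 = 12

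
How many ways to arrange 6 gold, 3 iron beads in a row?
9! / (6! × 3!) = 84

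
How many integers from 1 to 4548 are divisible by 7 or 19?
⌊4548/7⌋ + ⌊4548/19⌋ - ⌊4548/133⌋ = 649 + 239 - 34 = 854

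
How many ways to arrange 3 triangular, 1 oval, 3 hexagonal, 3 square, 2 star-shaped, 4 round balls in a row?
16! / (3! × 1! × 3! × 3! × 2! × 4!) = 2018016000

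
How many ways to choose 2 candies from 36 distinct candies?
C(36,2) = 36!/(2!×34!) = 630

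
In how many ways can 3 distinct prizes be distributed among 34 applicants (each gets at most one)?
P(34,3) = 34!/(34-3)! = 35904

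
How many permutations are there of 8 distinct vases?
8! = 40320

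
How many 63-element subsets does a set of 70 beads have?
C(70,63) = 70!/(63!×7!) = 1198774720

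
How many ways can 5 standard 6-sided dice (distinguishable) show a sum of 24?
Coefficient of x^24 in (x + x² + ... + x^6)^5. By inclusion-exclusion on dice exceeding 6: Σ_j (-1)^j C(5,j)·C(24-1-6j, 4) = C(5,0)·C(23,4) - C(5,1)·C(17,4) + C(5,2)·C(11,4) - C(5,3)·C(5,4) = 1·8855 - 5·2380 + 10·330 - 10·5 = 205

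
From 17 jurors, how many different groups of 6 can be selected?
C(17,6) = 17!/(6!×11!) = 12376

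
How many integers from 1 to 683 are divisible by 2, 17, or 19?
⌊683/2⌋+⌊683/17⌋+⌊683/19⌋ - ⌊683/34⌋-⌊683/38⌋-⌊683/323⌋ + ⌊683/646⌋ = 341+40+35 - 20-17-2 + 1 = 378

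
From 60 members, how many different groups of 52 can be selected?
C(60,52) = 60!/(52!×8!) = 2558620845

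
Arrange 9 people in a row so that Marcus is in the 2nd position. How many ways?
Fix one position: (9-1)! = 40320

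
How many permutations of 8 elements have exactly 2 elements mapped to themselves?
Choose the 2 fixed points C(8,2) = 28, derange the rest: !6 = Σ_{j=0}^{6} (-1)^j·6!/j! = 720 - 720 + 360 - 120 + 30 - 6 + 1 = 265. Product = 28 × 265 = 7420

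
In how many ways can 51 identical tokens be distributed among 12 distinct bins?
C(51+12-1, 12-1) = C(62, 11) = 508271323092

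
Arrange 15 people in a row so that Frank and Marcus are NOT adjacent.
Total - adjacent = 15! - (15-1)!×2 = 1307674368000 - 174356582400 = 1133317785600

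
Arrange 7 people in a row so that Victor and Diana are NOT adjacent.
Total - adjacent = 7! - (7-1)!×2 = 5040 - 1440 = 3600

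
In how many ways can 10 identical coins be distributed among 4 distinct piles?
C(10+4-1, 4-1) = C(13, 3) = 286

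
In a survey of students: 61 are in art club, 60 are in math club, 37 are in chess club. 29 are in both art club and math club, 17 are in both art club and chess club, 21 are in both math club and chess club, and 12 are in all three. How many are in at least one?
|A∪B∪C| = 61+60+37-29-17-21+12 = 103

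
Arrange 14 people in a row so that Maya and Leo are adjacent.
Treat as block: (14-1)! × 2! = 6227020800 × 2 = 12454041600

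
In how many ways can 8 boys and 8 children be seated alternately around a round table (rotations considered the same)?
Fix one of the boys: (8-1)! ways for the remaining boys, × 8! ways for the children = 5040 × 40320 = 203212800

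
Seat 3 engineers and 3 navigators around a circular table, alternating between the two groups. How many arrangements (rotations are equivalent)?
Fix one of the engineers: (3-1)! ways for the remaining engineers, × 3! ways for the navigators = 2 × 6 = 12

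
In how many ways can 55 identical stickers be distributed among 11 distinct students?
C(55+11-1, 11-1) = C(65, 10) = 179013799328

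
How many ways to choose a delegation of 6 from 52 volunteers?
C(52,6) = 52!/(6!×46!) = 20358520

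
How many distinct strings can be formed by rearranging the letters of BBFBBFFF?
8! / (4! × 4!) = 70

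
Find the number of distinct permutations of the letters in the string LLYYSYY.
7! / (4! × 2! × 1!) = 105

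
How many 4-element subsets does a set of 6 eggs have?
C(6,4) = 6!/(4!×2!) = 15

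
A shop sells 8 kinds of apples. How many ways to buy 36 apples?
C(36+8-1, 8-1) = C(43, 7) = 32224114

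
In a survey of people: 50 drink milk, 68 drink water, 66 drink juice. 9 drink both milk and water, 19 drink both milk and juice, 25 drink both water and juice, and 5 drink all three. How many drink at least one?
|A∪B∪C| = 50+68+66-9-19-25+5 = 136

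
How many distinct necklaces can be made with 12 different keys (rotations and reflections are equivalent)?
(12-1)!/2 = 39916800/2 = 19958400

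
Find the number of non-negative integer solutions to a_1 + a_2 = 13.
C(13+2-1, 2-1) = C(14, 1) = 14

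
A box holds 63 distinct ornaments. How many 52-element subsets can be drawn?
C(63,52) = 63!/(52!×11!) = 615790256823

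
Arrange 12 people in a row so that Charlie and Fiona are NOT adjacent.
Total - adjacent = 12! - (12-1)!×2 = 479001600 - 79833600 = 399168000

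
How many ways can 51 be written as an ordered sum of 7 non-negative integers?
C(51+7-1, 7-1) = C(57, 6) = 36288252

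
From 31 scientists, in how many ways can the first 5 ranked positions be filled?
P(31,5) = 31!/(31-5)! = 20389320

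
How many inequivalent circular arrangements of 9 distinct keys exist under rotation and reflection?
(9-1)!/2 = 40320/2 = 20160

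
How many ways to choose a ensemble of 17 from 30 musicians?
C(30,17) = 30!/(17!×13!) = 119759850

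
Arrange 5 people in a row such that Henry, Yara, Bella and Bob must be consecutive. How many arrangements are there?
Treat the 4 as one block: (5-4+1)! × 4! = 2 × 24 = 48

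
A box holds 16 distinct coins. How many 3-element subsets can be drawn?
C(16,3) = 16!/(3!×13!) = 560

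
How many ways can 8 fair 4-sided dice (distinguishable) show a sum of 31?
Coefficient of x^31 in (x + x² + ... + x^4)^8. By inclusion-exclusion on dice exceeding 4: Σ_j (-1)^j C(8,j)·C(31-1-4j, 7) = C(8,0)·C(30,7) - C(8,1)·C(26,7) + C(8,2)·C(22,7) - C(8,3)·C(18,7) + C(8,4)·C(14,7) - C(8,5)·C(10,7) = 1·2035800 - 8·657800 + 28·170544 - 56·31824 + 70·3432 - 56·120 = 8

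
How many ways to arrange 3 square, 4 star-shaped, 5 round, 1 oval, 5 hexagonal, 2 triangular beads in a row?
20! / (3! × 4! × 5! × 1! × 5! × 2!) = 586637251200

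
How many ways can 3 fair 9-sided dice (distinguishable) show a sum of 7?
Coefficient of x^7 in (x + x² + ... + x^9)^3. By inclusion-exclusion on dice exceeding 9: Σ_j (-1)^j C(3,j)·C(7-1-9j, 2) = C(3,0)·C(6,2) = 1·15 = 15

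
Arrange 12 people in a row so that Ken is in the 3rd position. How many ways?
Fix one position: (12-1)! = 39916800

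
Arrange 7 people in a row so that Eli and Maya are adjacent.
Treat as block: (7-1)! × 2! = 720 × 2 = 1440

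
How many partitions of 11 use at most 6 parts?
By conjugation, equals partitions of 11 into parts ≤ 6. Let r_j(i) = number of partitions of i into parts ≤ j, for i = 0..11. r_1(i) = 1 for all i; r_j(i) = r_{j-1}(i) + r_j(i-j). Rows j = 2..6: ≤2: 1 1 2 2 3 3 4 4 5 5 6 6; ≤3: 1 1 2 3 4 5 7 8 10 12 14 16; ≤4: 1 1 2 3 5 6 9 11 15 18 23 27; ≤5: 1 1 2 3 5 7 10 13 18 23 30 37; ≤6: 1 1 2 3 5 7 11 14 20 26 35 44. r_6(11) = 44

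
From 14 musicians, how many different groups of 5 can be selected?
C(14,5) = 14!/(5!×9!) = 2002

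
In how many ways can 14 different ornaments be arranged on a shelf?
14! = 87178291200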